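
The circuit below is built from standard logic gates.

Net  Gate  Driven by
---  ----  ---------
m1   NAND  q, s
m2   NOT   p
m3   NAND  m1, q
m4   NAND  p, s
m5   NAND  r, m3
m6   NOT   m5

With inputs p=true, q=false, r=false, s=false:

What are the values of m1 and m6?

m1 = true, m6 = false

m1 = q NAND s = false NAND false = true
m3 = m1 NAND q = true NAND false = true
m5 = r NAND m3 = false NAND true = true
m6 = NOT m5 = NOT true = false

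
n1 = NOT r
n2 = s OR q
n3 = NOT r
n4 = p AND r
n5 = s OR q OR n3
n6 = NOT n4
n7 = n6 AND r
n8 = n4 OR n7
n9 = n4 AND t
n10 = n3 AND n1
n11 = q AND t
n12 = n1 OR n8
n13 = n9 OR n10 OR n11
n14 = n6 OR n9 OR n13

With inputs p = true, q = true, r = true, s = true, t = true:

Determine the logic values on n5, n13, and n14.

n1 = NOT r = NOT true = false
n3 = NOT r = NOT true = false
n4 = p AND r = true AND true = true
n5 = s OR q OR n3 = true OR true OR false = true
n6 = NOT n4 = NOT true = false
n9 = n4 AND t = true AND true = true
n10 = n3 AND n1 = false AND false = false
n11 = q AND t = true AND true = true
n13 = n9 OR n10 OR n11 = true OR false OR true = true
n14 = n6 OR n9 OR n13 = false OR true OR true = true

n5 = true; n13 = true; n14 = true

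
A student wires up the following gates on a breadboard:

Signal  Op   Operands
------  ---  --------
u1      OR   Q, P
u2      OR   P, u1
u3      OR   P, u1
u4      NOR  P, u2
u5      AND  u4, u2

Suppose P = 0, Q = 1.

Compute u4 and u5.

u4 = 0; u5 = 0

u1 = Q OR P = 1 OR 0 = 1
u2 = P OR u1 = 0 OR 1 = 1
u4 = P NOR u2 = 0 NOR 1 = 0
u5 = u4 AND u2 = 0 AND 1 = 0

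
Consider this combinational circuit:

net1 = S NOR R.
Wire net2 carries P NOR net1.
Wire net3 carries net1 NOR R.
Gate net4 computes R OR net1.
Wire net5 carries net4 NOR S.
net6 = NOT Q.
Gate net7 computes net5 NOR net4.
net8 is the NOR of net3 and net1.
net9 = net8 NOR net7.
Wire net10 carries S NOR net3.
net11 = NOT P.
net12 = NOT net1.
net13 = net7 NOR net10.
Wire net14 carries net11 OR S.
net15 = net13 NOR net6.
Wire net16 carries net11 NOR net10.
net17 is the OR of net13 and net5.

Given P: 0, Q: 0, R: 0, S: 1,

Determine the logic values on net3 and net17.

net3 = 1, net17 = 0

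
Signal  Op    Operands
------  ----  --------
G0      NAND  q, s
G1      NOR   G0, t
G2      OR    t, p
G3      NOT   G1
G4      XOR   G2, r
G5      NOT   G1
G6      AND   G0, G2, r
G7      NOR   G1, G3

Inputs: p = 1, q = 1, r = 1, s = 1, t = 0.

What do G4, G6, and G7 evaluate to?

G4 = 0, G6 = 0, G7 = 0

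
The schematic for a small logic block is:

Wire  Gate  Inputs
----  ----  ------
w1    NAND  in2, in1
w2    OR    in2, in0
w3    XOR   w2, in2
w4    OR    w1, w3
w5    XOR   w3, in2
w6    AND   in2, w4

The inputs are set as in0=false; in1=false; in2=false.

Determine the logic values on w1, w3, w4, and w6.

w1 = in2 NAND in1 = false NAND false = true
w2 = in2 OR in0 = false OR false = false
w3 = w2 XOR in2 = false XOR false = false
w4 = w1 OR w3 = true OR false = true
w6 = in2 AND w4 = false AND true = false

w1 = true; w3 = false; w4 = true; w6 = false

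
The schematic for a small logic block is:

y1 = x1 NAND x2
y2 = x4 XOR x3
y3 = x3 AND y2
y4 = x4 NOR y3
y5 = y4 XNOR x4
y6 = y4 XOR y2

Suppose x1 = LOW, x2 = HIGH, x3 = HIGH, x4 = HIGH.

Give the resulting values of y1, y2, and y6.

y1 = x1 NAND x2 = LOW NAND HIGH = HIGH
y2 = x4 XOR x3 = HIGH XOR HIGH = LOW
y3 = x3 AND y2 = HIGH AND LOW = LOW
y4 = x4 NOR y3 = HIGH NOR LOW = LOW
y6 = y4 XOR y2 = LOW XOR LOW = LOW

y1 = HIGH, y2 = LOW, y6 = LOW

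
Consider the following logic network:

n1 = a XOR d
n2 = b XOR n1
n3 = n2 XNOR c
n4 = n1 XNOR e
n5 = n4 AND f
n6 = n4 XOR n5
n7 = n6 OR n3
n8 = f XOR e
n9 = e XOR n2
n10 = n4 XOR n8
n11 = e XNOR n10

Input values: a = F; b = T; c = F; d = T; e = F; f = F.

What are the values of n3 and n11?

n3 = T; n11 = T

n1 = a XOR d = F XOR T = T
n2 = b XOR n1 = T XOR T = F
n3 = n2 XNOR c = F XNOR F = T
n4 = n1 XNOR e = T XNOR F = F
n8 = f XOR e = F XOR F = F
n10 = n4 XOR n8 = F XOR F = F
n11 = e XNOR n10 = F XNOR F = T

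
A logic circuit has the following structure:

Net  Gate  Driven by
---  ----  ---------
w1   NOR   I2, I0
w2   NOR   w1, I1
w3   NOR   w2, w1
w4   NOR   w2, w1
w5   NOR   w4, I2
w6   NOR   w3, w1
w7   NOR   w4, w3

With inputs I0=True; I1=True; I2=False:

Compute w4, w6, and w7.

w1 = I2 NOR I0 = False NOR True = False
w2 = w1 NOR I1 = False NOR True = False
w3 = w2 NOR w1 = False NOR False = True
w4 = w2 NOR w1 = False NOR False = True
w6 = w3 NOR w1 = True NOR False = False
w7 = w4 NOR w3 = True NOR True = False

w4 = True, w6 = False, w7 = False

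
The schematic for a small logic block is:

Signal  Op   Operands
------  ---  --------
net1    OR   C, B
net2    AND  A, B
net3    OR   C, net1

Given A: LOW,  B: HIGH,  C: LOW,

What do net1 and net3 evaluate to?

net1 = C OR B = LOW OR HIGH = HIGH
net3 = C OR net1 = LOW OR HIGH = HIGH

net1 = HIGH, net3 = HIGH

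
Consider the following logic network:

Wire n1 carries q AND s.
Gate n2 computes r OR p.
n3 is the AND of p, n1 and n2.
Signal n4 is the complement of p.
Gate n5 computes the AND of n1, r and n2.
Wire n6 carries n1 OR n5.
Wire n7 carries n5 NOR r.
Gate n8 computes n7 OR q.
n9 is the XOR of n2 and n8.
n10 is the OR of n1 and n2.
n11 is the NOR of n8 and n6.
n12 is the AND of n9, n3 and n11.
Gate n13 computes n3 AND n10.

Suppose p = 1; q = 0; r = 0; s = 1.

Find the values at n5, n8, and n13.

n5 = 0, n8 = 1, n13 = 0

n1 = q AND s = 0 AND 1 = 0
n2 = r OR p = 0 OR 1 = 1
n3 = p AND n1 AND n2 = 1 AND 0 AND 1 = 0
n5 = n1 AND r AND n2 = 0 AND 0 AND 1 = 0
n7 = n5 NOR r = 0 NOR 0 = 1
n8 = n7 OR q = 1 OR 0 = 1
n10 = n1 OR n2 = 0 OR 1 = 1
n13 = n3 AND n10 = 0 AND 1 = 0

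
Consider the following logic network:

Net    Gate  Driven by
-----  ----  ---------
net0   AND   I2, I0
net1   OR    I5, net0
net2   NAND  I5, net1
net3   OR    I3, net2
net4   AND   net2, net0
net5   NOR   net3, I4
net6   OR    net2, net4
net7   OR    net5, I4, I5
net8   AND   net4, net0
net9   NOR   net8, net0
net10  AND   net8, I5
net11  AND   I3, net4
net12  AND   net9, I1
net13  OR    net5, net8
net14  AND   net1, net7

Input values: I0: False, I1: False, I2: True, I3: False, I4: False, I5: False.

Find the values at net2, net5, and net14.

net0 = I2 AND I0 = True AND False = False
net1 = I5 OR net0 = False OR False = False
net2 = I5 NAND net1 = False NAND False = True
net3 = I3 OR net2 = False OR True = True
net5 = net3 NOR I4 = True NOR False = False
net7 = net5 OR I4 OR I5 = False OR False OR False = False
net14 = net1 AND net7 = False AND False = False

net2 = True; net5 = False; net14 = False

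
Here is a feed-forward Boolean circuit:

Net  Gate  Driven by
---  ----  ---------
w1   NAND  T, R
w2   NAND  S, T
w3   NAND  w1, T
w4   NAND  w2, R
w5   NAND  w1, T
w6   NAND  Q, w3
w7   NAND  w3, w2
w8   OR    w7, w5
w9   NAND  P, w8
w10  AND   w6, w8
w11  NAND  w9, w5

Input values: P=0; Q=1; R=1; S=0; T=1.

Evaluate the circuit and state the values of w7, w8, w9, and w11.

w1 = T NAND R = 1 NAND 1 = 0
w2 = S NAND T = 0 NAND 1 = 1
w3 = w1 NAND T = 0 NAND 1 = 1
w5 = w1 NAND T = 0 NAND 1 = 1
w7 = w3 NAND w2 = 1 NAND 1 = 0
w8 = w7 OR w5 = 0 OR 1 = 1
w9 = P NAND w8 = 0 NAND 1 = 1
w11 = w9 NAND w5 = 1 NAND 1 = 0

w7 = 0  w8 = 1  w9 = 1  w11 = 0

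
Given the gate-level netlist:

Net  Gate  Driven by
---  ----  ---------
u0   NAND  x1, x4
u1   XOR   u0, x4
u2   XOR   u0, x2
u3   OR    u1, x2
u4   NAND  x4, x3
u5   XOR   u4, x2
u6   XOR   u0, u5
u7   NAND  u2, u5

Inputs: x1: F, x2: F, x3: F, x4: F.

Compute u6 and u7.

u0 = x1 NAND x4 = F NAND F = T
u2 = u0 XOR x2 = T XOR F = T
u4 = x4 NAND x3 = F NAND F = T
u5 = u4 XOR x2 = T XOR F = T
u6 = u0 XOR u5 = T XOR T = F
u7 = u2 NAND u5 = T NAND T = F

u6 = F  u7 = F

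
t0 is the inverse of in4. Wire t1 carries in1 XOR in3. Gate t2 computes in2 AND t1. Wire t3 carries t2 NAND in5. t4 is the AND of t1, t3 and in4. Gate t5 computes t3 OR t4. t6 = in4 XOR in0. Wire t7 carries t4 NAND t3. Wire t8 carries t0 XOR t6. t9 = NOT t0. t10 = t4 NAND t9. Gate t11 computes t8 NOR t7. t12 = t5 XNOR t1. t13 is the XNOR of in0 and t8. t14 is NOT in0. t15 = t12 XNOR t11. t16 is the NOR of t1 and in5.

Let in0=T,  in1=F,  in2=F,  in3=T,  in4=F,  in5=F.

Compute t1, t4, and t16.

t1 = in1 XOR in3 = F XOR T = T
t2 = in2 AND t1 = F AND T = F
t3 = t2 NAND in5 = F NAND F = T
t4 = t1 AND t3 AND in4 = T AND T AND F = F
t16 = t1 NOR in5 = T NOR F = F

t1 = T, t4 = F, t16 = F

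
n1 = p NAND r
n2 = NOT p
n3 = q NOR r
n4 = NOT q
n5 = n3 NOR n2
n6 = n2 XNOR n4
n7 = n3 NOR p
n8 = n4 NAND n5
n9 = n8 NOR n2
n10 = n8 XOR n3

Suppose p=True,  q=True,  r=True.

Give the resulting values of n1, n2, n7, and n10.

n1 = False, n2 = False, n7 = False, n10 = True

n1 = p NAND r = True NAND True = False
n2 = NOT p = NOT True = False
n3 = q NOR r = True NOR True = False
n4 = NOT q = NOT True = False
n5 = n3 NOR n2 = False NOR False = True
n7 = n3 NOR p = False NOR True = False
n8 = n4 NAND n5 = False NAND True = True
n10 = n8 XOR n3 = True XOR False = True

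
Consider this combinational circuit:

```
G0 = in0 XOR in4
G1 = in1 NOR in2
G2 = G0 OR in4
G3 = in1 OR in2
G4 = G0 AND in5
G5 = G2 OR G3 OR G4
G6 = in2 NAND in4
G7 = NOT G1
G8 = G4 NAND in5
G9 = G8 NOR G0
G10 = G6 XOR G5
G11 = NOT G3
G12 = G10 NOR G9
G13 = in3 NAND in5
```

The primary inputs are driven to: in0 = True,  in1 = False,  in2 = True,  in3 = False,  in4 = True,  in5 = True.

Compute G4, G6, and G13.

G0 = in0 XOR in4 = True XOR True = False
G4 = G0 AND in5 = False AND True = False
G6 = in2 NAND in4 = True NAND True = False
G13 = in3 NAND in5 = False NAND True = True

G4 = False, G6 = False, G13 = True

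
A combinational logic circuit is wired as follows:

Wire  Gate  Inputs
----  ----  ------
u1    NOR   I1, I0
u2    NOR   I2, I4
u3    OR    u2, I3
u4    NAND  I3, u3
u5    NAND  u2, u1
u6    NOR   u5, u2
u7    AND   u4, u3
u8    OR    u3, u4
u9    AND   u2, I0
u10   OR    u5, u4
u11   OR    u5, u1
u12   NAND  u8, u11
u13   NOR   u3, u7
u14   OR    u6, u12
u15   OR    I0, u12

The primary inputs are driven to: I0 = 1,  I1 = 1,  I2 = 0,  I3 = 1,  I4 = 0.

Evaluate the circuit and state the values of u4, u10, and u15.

u1 = I1 NOR I0 = 1 NOR 1 = 0
u2 = I2 NOR I4 = 0 NOR 0 = 1
u3 = u2 OR I3 = 1 OR 1 = 1
u4 = I3 NAND u3 = 1 NAND 1 = 0
u5 = u2 NAND u1 = 1 NAND 0 = 1
u8 = u3 OR u4 = 1 OR 0 = 1
u10 = u5 OR u4 = 1 OR 0 = 1
u11 = u5 OR u1 = 1 OR 0 = 1
u12 = u8 NAND u11 = 1 NAND 1 = 0
u15 = I0 OR u12 = 1 OR 0 = 1

u4 = 0, u10 = 1, u15 = 1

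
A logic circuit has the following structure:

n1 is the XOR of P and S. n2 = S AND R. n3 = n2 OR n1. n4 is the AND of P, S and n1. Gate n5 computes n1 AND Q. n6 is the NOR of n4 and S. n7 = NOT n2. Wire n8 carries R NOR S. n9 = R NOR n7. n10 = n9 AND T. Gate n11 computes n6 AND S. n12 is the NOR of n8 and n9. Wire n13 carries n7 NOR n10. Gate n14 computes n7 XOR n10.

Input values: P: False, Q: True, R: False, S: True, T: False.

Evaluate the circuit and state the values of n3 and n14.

n3 = True, n14 = True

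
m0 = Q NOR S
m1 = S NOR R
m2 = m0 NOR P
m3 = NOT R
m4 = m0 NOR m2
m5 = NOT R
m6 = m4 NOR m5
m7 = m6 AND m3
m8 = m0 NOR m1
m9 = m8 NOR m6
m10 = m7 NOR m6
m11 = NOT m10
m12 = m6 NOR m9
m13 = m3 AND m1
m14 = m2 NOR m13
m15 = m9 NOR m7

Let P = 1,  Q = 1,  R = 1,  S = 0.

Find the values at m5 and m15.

m5 = 0, m15 = 1

m0 = Q NOR S = 1 NOR 0 = 0
m1 = S NOR R = 0 NOR 1 = 0
m2 = m0 NOR P = 0 NOR 1 = 0
m3 = NOT R = NOT 1 = 0
m4 = m0 NOR m2 = 0 NOR 0 = 1
m5 = NOT R = NOT 1 = 0
m6 = m4 NOR m5 = 1 NOR 0 = 0
m7 = m6 AND m3 = 0 AND 0 = 0
m8 = m0 NOR m1 = 0 NOR 0 = 1
m9 = m8 NOR m6 = 1 NOR 0 = 0
m15 = m9 NOR m7 = 0 NOR 0 = 1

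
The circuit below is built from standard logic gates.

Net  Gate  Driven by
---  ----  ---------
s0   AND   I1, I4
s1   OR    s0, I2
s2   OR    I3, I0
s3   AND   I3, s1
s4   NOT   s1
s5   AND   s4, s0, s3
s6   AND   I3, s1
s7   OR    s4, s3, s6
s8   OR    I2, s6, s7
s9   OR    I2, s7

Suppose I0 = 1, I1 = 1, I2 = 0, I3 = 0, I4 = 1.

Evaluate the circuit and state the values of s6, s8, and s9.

s0 = I1 AND I4 = 1 AND 1 = 1
s1 = s0 OR I2 = 1 OR 0 = 1
s3 = I3 AND s1 = 0 AND 1 = 0
s4 = NOT s1 = NOT 1 = 0
s6 = I3 AND s1 = 0 AND 1 = 0
s7 = s4 OR s3 OR s6 = 0 OR 0 OR 0 = 0
s8 = I2 OR s6 OR s7 = 0 OR 0 OR 0 = 0
s9 = I2 OR s7 = 0 OR 0 = 0

s6 = 0, s8 = 0, s9 = 0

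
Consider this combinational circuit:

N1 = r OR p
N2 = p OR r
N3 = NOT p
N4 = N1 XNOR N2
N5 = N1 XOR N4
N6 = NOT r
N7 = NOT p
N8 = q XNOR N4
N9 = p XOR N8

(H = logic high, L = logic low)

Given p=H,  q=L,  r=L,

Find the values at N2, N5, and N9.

N1 = r OR p = L OR H = H
N2 = p OR r = H OR L = H
N4 = N1 XNOR N2 = H XNOR H = H
N5 = N1 XOR N4 = H XOR H = L
N8 = q XNOR N4 = L XNOR H = L
N9 = p XOR N8 = H XOR L = H

N2 = H, N5 = L, N9 = H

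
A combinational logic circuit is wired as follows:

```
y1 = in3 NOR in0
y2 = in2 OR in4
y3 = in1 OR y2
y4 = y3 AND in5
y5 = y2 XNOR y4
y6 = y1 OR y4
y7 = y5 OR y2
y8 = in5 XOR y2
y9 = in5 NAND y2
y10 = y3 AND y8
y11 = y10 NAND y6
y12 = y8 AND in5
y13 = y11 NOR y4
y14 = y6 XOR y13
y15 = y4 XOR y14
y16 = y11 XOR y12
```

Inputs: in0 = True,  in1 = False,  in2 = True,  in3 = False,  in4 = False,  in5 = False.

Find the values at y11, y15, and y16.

y1 = in3 NOR in0 = False NOR True = False
y2 = in2 OR in4 = True OR False = True
y3 = in1 OR y2 = False OR True = True
y4 = y3 AND in5 = True AND False = False
y6 = y1 OR y4 = False OR False = False
y8 = in5 XOR y2 = False XOR True = True
y10 = y3 AND y8 = True AND True = True
y11 = y10 NAND y6 = True NAND False = True
y12 = y8 AND in5 = True AND False = False
y13 = y11 NOR y4 = True NOR False = False
y14 = y6 XOR y13 = False XOR False = False
y15 = y4 XOR y14 = False XOR False = False
y16 = y11 XOR y12 = True XOR False = True

y11 = True, y15 = False, y16 = True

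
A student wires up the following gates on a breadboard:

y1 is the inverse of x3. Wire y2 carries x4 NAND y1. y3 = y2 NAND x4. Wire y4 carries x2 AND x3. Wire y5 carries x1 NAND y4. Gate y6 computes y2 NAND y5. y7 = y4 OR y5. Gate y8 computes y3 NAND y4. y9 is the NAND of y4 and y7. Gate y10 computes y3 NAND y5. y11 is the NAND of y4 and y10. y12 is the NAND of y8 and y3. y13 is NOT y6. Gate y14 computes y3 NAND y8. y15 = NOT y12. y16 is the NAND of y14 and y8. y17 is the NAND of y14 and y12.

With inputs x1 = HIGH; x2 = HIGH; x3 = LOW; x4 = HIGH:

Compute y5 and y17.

y5 = HIGH; y17 = HIGH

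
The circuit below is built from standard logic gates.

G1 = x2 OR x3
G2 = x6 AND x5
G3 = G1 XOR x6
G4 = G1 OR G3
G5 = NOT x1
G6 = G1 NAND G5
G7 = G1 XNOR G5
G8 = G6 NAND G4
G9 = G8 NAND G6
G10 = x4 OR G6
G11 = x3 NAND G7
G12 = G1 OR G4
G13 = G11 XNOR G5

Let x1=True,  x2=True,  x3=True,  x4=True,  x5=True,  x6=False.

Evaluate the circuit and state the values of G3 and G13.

G3 = True; G13 = False

G1 = x2 OR x3 = True OR True = True
G3 = G1 XOR x6 = True XOR False = True
G5 = NOT x1 = NOT True = False
G7 = G1 XNOR G5 = True XNOR False = False
G11 = x3 NAND G7 = True NAND False = True
G13 = G11 XNOR G5 = True XNOR False = False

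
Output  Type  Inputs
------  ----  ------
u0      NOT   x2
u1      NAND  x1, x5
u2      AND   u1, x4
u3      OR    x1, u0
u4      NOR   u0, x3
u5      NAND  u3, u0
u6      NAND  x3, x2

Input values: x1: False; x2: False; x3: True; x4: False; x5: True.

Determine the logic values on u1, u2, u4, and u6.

u0 = NOT x2 = NOT False = True
u1 = x1 NAND x5 = False NAND True = True
u2 = u1 AND x4 = True AND False = False
u4 = u0 NOR x3 = True NOR True = False
u6 = x3 NAND x2 = True NAND False = True

u1 = True; u2 = False; u4 = False; u6 = True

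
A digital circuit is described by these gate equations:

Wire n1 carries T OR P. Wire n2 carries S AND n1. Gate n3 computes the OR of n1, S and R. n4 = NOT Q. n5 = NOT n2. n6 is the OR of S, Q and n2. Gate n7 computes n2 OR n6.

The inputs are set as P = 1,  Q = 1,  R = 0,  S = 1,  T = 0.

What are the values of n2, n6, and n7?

n1 = T OR P = 0 OR 1 = 1
n2 = S AND n1 = 1 AND 1 = 1
n6 = S OR Q OR n2 = 1 OR 1 OR 1 = 1
n7 = n2 OR n6 = 1 OR 1 = 1

n2 = 1; n6 = 1; n7 = 1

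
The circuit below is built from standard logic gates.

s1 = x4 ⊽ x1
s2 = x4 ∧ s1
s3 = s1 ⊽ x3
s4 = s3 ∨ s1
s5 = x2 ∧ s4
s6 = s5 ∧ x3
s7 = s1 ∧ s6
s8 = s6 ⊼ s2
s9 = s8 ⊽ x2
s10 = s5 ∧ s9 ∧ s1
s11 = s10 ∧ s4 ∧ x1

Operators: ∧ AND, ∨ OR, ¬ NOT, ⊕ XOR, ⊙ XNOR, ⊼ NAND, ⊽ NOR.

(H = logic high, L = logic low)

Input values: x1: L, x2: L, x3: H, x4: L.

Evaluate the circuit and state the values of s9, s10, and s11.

s9 = L  s10 = L  s11 = L

s1 = x4 NOR x1 = L NOR L = H
s2 = x4 AND s1 = L AND H = L
s3 = s1 NOR x3 = H NOR H = L
s4 = s3 OR s1 = L OR H = H
s5 = x2 AND s4 = L AND H = L
s6 = s5 AND x3 = L AND H = L
s8 = s6 NAND s2 = L NAND L = H
s9 = s8 NOR x2 = H NOR L = L
s10 = s5 AND s9 AND s1 = L AND L AND H = L
s11 = s10 AND s4 AND x1 = L AND H AND L = L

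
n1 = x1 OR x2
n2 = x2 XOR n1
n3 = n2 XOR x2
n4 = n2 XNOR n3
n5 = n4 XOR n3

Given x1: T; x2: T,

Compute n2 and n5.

n2 = F, n5 = T

n1 = x1 OR x2 = T OR T = T
n2 = x2 XOR n1 = T XOR T = F
n3 = n2 XOR x2 = F XOR T = T
n4 = n2 XNOR n3 = F XNOR T = F
n5 = n4 XOR n3 = F XOR T = T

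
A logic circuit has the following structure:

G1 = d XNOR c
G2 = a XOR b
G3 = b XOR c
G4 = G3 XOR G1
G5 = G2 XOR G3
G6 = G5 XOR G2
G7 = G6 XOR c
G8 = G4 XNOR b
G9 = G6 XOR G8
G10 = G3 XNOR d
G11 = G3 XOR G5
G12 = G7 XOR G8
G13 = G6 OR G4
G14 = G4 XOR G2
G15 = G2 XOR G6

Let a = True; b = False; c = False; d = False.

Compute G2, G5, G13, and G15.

G2 = True, G5 = True, G13 = True, G15 = True

G1 = d XNOR c = False XNOR False = True
G2 = a XOR b = True XOR False = True
G3 = b XOR c = False XOR False = False
G4 = G3 XOR G1 = False XOR True = True
G5 = G2 XOR G3 = True XOR False = True
G6 = G5 XOR G2 = True XOR True = False
G13 = G6 OR G4 = False OR True = True
G15 = G2 XOR G6 = True XOR False = True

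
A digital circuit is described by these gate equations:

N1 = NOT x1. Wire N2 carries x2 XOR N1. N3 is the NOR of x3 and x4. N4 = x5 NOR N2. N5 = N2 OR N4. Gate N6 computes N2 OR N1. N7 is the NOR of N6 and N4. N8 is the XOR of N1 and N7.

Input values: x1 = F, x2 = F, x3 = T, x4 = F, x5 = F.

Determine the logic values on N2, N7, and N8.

N2 = T  N7 = F  N8 = T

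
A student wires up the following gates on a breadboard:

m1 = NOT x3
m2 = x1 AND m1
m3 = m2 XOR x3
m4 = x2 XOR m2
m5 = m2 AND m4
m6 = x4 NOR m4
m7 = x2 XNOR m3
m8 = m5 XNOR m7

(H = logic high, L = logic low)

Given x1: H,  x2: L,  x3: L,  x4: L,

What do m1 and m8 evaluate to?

m1 = H; m8 = L

m1 = NOT x3 = NOT L = H
m2 = x1 AND m1 = H AND H = H
m3 = m2 XOR x3 = H XOR L = H
m4 = x2 XOR m2 = L XOR H = H
m5 = m2 AND m4 = H AND H = H
m7 = x2 XNOR m3 = L XNOR H = L
m8 = m5 XNOR m7 = H XNOR L = L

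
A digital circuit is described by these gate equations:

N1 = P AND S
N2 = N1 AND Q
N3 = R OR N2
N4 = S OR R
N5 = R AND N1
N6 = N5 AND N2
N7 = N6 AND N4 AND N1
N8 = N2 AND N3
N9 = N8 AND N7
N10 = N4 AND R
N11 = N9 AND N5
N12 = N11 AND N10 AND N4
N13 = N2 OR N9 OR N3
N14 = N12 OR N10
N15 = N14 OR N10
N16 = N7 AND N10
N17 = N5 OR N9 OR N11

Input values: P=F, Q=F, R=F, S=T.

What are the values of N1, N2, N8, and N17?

N1 = P AND S = F AND T = F
N2 = N1 AND Q = F AND F = F
N3 = R OR N2 = F OR F = F
N4 = S OR R = T OR F = T
N5 = R AND N1 = F AND F = F
N6 = N5 AND N2 = F AND F = F
N7 = N6 AND N4 AND N1 = F AND T AND F = F
N8 = N2 AND N3 = F AND F = F
N9 = N8 AND N7 = F AND F = F
N11 = N9 AND N5 = F AND F = F
N17 = N5 OR N9 OR N11 = F OR F OR F = F

N1 = F  N2 = F  N8 = F  N17 = F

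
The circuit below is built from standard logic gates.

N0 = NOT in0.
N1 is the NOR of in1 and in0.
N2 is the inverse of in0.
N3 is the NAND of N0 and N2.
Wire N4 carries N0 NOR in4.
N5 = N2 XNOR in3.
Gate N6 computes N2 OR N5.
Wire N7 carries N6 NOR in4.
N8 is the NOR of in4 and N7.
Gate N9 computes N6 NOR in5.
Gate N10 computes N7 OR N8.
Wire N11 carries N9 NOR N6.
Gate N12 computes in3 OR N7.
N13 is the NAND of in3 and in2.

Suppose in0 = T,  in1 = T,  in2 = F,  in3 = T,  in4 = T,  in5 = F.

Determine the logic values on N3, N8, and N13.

N0 = NOT in0 = NOT T = F
N2 = NOT in0 = NOT T = F
N3 = N0 NAND N2 = F NAND F = T
N5 = N2 XNOR in3 = F XNOR T = F
N6 = N2 OR N5 = F OR F = F
N7 = N6 NOR in4 = F NOR T = F
N8 = in4 NOR N7 = T NOR F = F
N13 = in3 NAND in2 = T NAND F = T

N3 = T; N8 = F; N13 = T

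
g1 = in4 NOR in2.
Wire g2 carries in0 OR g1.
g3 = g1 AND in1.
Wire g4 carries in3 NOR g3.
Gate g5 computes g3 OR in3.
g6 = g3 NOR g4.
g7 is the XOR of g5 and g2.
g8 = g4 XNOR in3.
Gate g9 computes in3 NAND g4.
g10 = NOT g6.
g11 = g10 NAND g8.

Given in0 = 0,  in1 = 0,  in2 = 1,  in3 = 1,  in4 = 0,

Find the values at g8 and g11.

g8 = 0, g11 = 1

g1 = in4 NOR in2 = 0 NOR 1 = 0
g3 = g1 AND in1 = 0 AND 0 = 0
g4 = in3 NOR g3 = 1 NOR 0 = 0
g6 = g3 NOR g4 = 0 NOR 0 = 1
g8 = g4 XNOR in3 = 0 XNOR 1 = 0
g10 = NOT g6 = NOT 1 = 0
g11 = g10 NAND g8 = 0 NAND 0 = 1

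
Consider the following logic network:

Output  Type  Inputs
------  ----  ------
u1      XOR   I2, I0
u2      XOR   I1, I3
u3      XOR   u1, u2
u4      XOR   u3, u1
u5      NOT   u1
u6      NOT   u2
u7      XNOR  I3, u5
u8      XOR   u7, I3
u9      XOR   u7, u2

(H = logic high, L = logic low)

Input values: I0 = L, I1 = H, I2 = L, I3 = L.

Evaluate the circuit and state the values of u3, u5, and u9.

u3 = H, u5 = H, u9 = H

u1 = I2 XOR I0 = L XOR L = L
u2 = I1 XOR I3 = H XOR L = H
u3 = u1 XOR u2 = L XOR H = H
u5 = NOT u1 = NOT L = H
u7 = I3 XNOR u5 = L XNOR H = L
u9 = u7 XOR u2 = L XOR H = H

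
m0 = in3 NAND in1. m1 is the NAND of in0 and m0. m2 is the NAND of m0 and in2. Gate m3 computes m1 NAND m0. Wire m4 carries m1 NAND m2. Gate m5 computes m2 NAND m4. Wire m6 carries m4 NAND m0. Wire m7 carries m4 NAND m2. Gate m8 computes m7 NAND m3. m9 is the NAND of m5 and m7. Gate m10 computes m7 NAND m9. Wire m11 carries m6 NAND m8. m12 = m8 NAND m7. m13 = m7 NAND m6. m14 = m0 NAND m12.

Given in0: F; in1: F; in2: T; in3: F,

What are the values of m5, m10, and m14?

m0 = in3 NAND in1 = F NAND F = T
m1 = in0 NAND m0 = F NAND T = T
m2 = m0 NAND in2 = T NAND T = F
m3 = m1 NAND m0 = T NAND T = F
m4 = m1 NAND m2 = T NAND F = T
m5 = m2 NAND m4 = F NAND T = T
m7 = m4 NAND m2 = T NAND F = T
m8 = m7 NAND m3 = T NAND F = T
m9 = m5 NAND m7 = T NAND T = F
m10 = m7 NAND m9 = T NAND F = T
m12 = m8 NAND m7 = T NAND T = F
m14 = m0 NAND m12 = T NAND F = T

m5 = T, m10 = T, m14 = T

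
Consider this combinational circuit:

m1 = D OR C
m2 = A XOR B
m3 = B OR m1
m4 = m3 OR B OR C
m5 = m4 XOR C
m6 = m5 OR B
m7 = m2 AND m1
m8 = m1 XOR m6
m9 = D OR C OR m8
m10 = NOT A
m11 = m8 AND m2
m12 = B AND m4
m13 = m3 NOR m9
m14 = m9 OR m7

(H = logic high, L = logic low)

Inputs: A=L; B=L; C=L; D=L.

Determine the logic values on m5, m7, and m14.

m1 = D OR C = L OR L = L
m2 = A XOR B = L XOR L = L
m3 = B OR m1 = L OR L = L
m4 = m3 OR B OR C = L OR L OR L = L
m5 = m4 XOR C = L XOR L = L
m6 = m5 OR B = L OR L = L
m7 = m2 AND m1 = L AND L = L
m8 = m1 XOR m6 = L XOR L = L
m9 = D OR C OR m8 = L OR L OR L = L
m14 = m9 OR m7 = L OR L = L

m5 = L, m7 = L, m14 = L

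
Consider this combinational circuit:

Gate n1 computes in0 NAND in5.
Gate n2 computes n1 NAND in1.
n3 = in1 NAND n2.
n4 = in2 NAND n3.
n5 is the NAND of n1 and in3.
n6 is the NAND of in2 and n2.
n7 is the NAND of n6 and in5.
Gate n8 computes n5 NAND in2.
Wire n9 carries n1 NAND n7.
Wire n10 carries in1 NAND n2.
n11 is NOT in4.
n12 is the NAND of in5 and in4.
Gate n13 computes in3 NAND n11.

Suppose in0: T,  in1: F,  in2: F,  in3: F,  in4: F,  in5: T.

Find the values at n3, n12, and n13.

n3 = T; n12 = T; n13 = T

n1 = in0 NAND in5 = T NAND T = F
n2 = n1 NAND in1 = F NAND F = T
n3 = in1 NAND n2 = F NAND T = T
n11 = NOT in4 = NOT F = T
n12 = in5 NAND in4 = T NAND F = T
n13 = in3 NAND n11 = F NAND T = T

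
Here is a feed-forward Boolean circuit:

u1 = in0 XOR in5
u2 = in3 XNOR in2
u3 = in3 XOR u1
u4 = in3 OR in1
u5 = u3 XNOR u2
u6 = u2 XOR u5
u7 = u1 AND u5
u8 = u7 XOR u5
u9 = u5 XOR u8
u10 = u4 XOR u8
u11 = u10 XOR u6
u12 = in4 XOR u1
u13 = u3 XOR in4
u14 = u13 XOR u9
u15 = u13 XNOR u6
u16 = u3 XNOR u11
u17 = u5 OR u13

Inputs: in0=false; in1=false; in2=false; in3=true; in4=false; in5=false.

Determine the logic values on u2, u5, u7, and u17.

u2 = false, u5 = false, u7 = false, u17 = true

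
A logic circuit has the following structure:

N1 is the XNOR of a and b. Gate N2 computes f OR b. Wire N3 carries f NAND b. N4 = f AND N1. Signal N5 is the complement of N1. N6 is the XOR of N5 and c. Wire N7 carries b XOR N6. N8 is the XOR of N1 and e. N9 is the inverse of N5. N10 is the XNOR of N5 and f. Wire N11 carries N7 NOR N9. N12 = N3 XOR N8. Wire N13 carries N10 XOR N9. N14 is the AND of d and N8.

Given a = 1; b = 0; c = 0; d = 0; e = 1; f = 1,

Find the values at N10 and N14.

N1 = a XNOR b = 1 XNOR 0 = 0
N5 = NOT N1 = NOT 0 = 1
N8 = N1 XOR e = 0 XOR 1 = 1
N10 = N5 XNOR f = 1 XNOR 1 = 1
N14 = d AND N8 = 0 AND 1 = 0

N10 = 1  N14 = 0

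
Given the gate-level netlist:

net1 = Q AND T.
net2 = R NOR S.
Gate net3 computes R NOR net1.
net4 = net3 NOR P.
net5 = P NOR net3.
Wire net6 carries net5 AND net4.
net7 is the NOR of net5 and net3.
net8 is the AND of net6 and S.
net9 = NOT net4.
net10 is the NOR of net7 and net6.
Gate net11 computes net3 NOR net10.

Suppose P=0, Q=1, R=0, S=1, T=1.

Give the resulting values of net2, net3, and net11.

net1 = Q AND T = 1 AND 1 = 1
net2 = R NOR S = 0 NOR 1 = 0
net3 = R NOR net1 = 0 NOR 1 = 0
net4 = net3 NOR P = 0 NOR 0 = 1
net5 = P NOR net3 = 0 NOR 0 = 1
net6 = net5 AND net4 = 1 AND 1 = 1
net7 = net5 NOR net3 = 1 NOR 0 = 0
net10 = net7 NOR net6 = 0 NOR 1 = 0
net11 = net3 NOR net10 = 0 NOR 0 = 1

net2 = 0, net3 = 0, net11 = 1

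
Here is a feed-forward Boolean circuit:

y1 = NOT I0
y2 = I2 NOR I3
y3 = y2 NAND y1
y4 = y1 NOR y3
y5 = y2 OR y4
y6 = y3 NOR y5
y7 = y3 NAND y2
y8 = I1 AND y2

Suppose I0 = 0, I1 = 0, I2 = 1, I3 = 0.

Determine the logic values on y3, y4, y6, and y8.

y3 = 1  y4 = 0  y6 = 0  y8 = 0

y1 = NOT I0 = NOT 0 = 1
y2 = I2 NOR I3 = 1 NOR 0 = 0
y3 = y2 NAND y1 = 0 NAND 1 = 1
y4 = y1 NOR y3 = 1 NOR 1 = 0
y5 = y2 OR y4 = 0 OR 0 = 0
y6 = y3 NOR y5 = 1 NOR 0 = 0
y8 = I1 AND y2 = 0 AND 0 = 0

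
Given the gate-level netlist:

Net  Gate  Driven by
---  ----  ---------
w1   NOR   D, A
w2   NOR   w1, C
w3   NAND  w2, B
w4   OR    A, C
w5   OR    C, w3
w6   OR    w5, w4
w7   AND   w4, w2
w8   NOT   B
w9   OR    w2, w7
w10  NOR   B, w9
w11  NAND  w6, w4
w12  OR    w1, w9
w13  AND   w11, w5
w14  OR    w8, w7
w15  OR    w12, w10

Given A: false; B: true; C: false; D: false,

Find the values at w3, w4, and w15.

w3 = true, w4 = false, w15 = true

w1 = D NOR A = false NOR false = true
w2 = w1 NOR C = true NOR false = false
w3 = w2 NAND B = false NAND true = true
w4 = A OR C = false OR false = false
w7 = w4 AND w2 = false AND false = false
w9 = w2 OR w7 = false OR false = false
w10 = B NOR w9 = true NOR false = false
w12 = w1 OR w9 = true OR false = true
w15 = w12 OR w10 = true OR false = true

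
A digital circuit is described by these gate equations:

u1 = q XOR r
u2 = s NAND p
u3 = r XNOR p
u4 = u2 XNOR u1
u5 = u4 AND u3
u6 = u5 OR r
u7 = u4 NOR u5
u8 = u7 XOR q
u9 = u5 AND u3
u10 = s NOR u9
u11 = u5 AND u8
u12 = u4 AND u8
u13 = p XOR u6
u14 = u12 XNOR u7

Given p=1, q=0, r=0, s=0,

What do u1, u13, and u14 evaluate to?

u1 = 0, u13 = 1, u14 = 0

u1 = q XOR r = 0 XOR 0 = 0
u2 = s NAND p = 0 NAND 1 = 1
u3 = r XNOR p = 0 XNOR 1 = 0
u4 = u2 XNOR u1 = 1 XNOR 0 = 0
u5 = u4 AND u3 = 0 AND 0 = 0
u6 = u5 OR r = 0 OR 0 = 0
u7 = u4 NOR u5 = 0 NOR 0 = 1
u8 = u7 XOR q = 1 XOR 0 = 1
u12 = u4 AND u8 = 0 AND 1 = 0
u13 = p XOR u6 = 1 XOR 0 = 1
u14 = u12 XNOR u7 = 0 XNOR 1 = 0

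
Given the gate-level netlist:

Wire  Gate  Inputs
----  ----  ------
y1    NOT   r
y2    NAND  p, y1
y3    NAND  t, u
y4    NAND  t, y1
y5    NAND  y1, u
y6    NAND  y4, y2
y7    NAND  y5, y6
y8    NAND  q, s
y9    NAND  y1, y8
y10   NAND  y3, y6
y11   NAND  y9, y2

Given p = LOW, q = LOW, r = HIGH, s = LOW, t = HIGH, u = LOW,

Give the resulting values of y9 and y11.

y1 = NOT r = NOT HIGH = LOW
y2 = p NAND y1 = LOW NAND LOW = HIGH
y8 = q NAND s = LOW NAND LOW = HIGH
y9 = y1 NAND y8 = LOW NAND HIGH = HIGH
y11 = y9 NAND y2 = HIGH NAND HIGH = LOW

y9 = HIGH; y11 = LOW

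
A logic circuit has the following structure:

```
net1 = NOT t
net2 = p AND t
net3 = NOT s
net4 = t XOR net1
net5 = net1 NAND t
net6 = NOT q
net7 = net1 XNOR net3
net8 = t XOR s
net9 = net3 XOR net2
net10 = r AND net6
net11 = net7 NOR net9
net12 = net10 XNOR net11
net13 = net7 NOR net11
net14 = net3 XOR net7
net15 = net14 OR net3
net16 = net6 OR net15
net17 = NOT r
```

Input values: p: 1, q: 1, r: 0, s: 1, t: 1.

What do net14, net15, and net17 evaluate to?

net14 = 1  net15 = 1  net17 = 1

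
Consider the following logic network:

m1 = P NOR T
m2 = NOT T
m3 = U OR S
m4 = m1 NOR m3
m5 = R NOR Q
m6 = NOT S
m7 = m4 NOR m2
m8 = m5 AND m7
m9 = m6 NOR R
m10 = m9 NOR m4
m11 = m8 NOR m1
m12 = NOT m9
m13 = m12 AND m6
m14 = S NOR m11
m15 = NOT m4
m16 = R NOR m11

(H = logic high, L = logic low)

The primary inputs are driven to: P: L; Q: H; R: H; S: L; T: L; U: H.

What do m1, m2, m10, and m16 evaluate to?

m1 = H; m2 = H; m10 = H; m16 = L

m1 = P NOR T = L NOR L = H
m2 = NOT T = NOT L = H
m3 = U OR S = H OR L = H
m4 = m1 NOR m3 = H NOR H = L
m5 = R NOR Q = H NOR H = L
m6 = NOT S = NOT L = H
m7 = m4 NOR m2 = L NOR H = L
m8 = m5 AND m7 = L AND L = L
m9 = m6 NOR R = H NOR H = L
m10 = m9 NOR m4 = L NOR L = H
m11 = m8 NOR m1 = L NOR H = L
m16 = R NOR m11 = H NOR L = L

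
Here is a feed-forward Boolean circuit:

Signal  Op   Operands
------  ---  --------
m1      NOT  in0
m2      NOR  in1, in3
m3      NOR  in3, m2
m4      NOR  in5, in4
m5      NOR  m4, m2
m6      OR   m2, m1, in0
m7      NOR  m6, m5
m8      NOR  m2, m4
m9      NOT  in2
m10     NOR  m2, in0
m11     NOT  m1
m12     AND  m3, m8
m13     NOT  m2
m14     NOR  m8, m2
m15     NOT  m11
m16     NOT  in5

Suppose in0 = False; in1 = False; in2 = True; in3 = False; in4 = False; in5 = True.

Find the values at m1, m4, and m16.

m1 = NOT in0 = NOT False = True
m4 = in5 NOR in4 = True NOR False = False
m16 = NOT in5 = NOT True = False

m1 = True, m4 = False, m16 = False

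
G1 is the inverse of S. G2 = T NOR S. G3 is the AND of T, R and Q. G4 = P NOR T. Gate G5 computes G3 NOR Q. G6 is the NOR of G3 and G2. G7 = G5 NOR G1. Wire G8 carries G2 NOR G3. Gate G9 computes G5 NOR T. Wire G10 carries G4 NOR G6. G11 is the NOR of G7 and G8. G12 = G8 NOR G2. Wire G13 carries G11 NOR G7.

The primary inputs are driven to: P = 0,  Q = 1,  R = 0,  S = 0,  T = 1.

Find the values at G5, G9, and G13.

G1 = NOT S = NOT 0 = 1
G2 = T NOR S = 1 NOR 0 = 0
G3 = T AND R AND Q = 1 AND 0 AND 1 = 0
G5 = G3 NOR Q = 0 NOR 1 = 0
G7 = G5 NOR G1 = 0 NOR 1 = 0
G8 = G2 NOR G3 = 0 NOR 0 = 1
G9 = G5 NOR T = 0 NOR 1 = 0
G11 = G7 NOR G8 = 0 NOR 1 = 0
G13 = G11 NOR G7 = 0 NOR 0 = 1

G5 = 0  G9 = 0  G13 = 1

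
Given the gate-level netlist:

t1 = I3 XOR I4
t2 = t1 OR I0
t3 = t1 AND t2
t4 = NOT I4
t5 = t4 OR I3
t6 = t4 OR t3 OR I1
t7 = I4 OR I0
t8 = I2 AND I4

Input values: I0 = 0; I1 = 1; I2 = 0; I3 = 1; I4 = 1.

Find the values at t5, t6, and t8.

t5 = 1, t6 = 1, t8 = 0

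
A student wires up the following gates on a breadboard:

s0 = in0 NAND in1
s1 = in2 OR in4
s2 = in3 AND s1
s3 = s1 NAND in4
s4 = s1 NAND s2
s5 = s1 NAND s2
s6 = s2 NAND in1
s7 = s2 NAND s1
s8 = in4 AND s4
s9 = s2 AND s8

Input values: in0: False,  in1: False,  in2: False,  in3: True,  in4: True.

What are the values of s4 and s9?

s4 = False  s9 = False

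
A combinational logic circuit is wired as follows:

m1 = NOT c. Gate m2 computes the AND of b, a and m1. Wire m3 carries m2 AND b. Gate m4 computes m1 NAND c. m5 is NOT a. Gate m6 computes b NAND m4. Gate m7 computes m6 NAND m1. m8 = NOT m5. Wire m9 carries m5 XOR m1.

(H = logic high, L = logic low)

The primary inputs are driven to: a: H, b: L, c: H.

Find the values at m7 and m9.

m1 = NOT c = NOT H = L
m4 = m1 NAND c = L NAND H = H
m5 = NOT a = NOT H = L
m6 = b NAND m4 = L NAND H = H
m7 = m6 NAND m1 = H NAND L = H
m9 = m5 XOR m1 = L XOR L = L

m7 = H; m9 = L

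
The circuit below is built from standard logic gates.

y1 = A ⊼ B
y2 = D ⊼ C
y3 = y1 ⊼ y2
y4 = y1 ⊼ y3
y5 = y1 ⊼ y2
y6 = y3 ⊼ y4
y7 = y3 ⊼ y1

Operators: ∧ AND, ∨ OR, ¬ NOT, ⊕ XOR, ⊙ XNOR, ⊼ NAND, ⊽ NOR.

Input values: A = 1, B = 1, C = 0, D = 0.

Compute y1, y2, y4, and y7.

y1 = 0, y2 = 1, y4 = 1, y7 = 1

y1 = A NAND B = 1 NAND 1 = 0
y2 = D NAND C = 0 NAND 0 = 1
y3 = y1 NAND y2 = 0 NAND 1 = 1
y4 = y1 NAND y3 = 0 NAND 1 = 1
y7 = y3 NAND y1 = 1 NAND 0 = 1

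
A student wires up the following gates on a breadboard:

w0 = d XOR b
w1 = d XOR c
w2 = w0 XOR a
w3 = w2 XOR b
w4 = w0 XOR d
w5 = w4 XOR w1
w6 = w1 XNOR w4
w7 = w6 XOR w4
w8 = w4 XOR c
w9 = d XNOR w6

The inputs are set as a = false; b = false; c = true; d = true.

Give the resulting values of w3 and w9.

w3 = true, w9 = true

w0 = d XOR b = true XOR false = true
w1 = d XOR c = true XOR true = false
w2 = w0 XOR a = true XOR false = true
w3 = w2 XOR b = true XOR false = true
w4 = w0 XOR d = true XOR true = false
w6 = w1 XNOR w4 = false XNOR false = true
w9 = d XNOR w6 = true XNOR true = true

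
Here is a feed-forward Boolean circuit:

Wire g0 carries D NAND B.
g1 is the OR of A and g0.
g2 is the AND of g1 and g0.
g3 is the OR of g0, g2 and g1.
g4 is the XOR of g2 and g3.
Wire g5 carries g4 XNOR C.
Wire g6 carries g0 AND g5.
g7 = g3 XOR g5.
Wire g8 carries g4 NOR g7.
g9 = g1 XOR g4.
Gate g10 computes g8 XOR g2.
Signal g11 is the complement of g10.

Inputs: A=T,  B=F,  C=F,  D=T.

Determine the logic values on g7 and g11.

g0 = D NAND B = T NAND F = T
g1 = A OR g0 = T OR T = T
g2 = g1 AND g0 = T AND T = T
g3 = g0 OR g2 OR g1 = T OR T OR T = T
g4 = g2 XOR g3 = T XOR T = F
g5 = g4 XNOR C = F XNOR F = T
g7 = g3 XOR g5 = T XOR T = F
g8 = g4 NOR g7 = F NOR F = T
g10 = g8 XOR g2 = T XOR T = F
g11 = NOT g10 = NOT F = T

g7 = F  g11 = T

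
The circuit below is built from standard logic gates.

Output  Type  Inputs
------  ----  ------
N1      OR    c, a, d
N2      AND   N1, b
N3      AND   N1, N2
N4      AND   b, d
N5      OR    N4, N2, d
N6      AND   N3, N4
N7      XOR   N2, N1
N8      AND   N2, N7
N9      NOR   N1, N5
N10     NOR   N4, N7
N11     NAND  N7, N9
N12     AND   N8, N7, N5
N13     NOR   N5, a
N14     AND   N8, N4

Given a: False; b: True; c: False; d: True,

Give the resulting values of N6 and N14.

N6 = True  N14 = False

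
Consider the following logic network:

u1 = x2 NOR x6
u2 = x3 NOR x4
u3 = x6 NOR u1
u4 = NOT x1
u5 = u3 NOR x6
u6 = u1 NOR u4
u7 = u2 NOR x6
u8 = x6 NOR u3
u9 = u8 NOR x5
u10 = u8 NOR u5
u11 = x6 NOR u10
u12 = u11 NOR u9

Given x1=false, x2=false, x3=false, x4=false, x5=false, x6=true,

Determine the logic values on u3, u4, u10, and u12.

u1 = x2 NOR x6 = false NOR true = false
u3 = x6 NOR u1 = true NOR false = false
u4 = NOT x1 = NOT false = true
u5 = u3 NOR x6 = false NOR true = false
u8 = x6 NOR u3 = true NOR false = false
u9 = u8 NOR x5 = false NOR false = true
u10 = u8 NOR u5 = false NOR false = true
u11 = x6 NOR u10 = true NOR true = false
u12 = u11 NOR u9 = false NOR true = false

u3 = false; u4 = true; u10 = true; u12 = false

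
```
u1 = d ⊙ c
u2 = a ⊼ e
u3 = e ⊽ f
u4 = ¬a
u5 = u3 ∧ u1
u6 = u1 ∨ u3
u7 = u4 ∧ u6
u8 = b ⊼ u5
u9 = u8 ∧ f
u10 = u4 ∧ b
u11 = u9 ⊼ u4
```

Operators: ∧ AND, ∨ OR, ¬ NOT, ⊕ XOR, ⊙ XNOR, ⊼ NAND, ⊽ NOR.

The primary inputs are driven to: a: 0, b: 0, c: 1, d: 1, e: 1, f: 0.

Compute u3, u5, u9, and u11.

u3 = 0, u5 = 0, u9 = 0, u11 = 1

u1 = d XNOR c = 1 XNOR 1 = 1
u3 = e NOR f = 1 NOR 0 = 0
u4 = NOT a = NOT 0 = 1
u5 = u3 AND u1 = 0 AND 1 = 0
u8 = b NAND u5 = 0 NAND 0 = 1
u9 = u8 AND f = 1 AND 0 = 0
u11 = u9 NAND u4 = 0 NAND 1 = 1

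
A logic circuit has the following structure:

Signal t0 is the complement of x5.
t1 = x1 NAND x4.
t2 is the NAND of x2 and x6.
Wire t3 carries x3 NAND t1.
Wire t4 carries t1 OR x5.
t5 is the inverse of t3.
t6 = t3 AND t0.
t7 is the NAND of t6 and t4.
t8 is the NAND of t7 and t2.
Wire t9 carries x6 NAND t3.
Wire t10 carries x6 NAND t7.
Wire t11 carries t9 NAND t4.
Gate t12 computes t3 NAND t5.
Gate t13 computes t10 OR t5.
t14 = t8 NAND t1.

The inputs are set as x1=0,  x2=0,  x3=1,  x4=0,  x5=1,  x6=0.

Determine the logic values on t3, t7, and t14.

t3 = 0, t7 = 1, t14 = 1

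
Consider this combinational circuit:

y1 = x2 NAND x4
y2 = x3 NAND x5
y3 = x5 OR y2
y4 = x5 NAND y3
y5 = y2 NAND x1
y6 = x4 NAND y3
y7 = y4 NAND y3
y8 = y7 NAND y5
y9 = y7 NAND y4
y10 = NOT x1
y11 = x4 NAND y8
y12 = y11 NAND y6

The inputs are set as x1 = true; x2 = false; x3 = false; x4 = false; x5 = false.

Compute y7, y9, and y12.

y7 = false  y9 = true  y12 = false

y2 = x3 NAND x5 = false NAND false = true
y3 = x5 OR y2 = false OR true = true
y4 = x5 NAND y3 = false NAND true = true
y5 = y2 NAND x1 = true NAND true = false
y6 = x4 NAND y3 = false NAND true = true
y7 = y4 NAND y3 = true NAND true = false
y8 = y7 NAND y5 = false NAND false = true
y9 = y7 NAND y4 = false NAND true = true
y11 = x4 NAND y8 = false NAND true = true
y12 = y11 NAND y6 = true NAND true = false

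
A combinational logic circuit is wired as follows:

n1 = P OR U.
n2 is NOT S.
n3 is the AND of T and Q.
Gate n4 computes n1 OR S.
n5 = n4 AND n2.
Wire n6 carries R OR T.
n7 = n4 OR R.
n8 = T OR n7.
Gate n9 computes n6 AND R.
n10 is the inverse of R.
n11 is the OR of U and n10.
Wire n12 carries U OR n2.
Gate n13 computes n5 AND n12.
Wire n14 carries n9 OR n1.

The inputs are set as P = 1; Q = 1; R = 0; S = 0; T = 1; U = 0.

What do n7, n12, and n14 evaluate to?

n7 = 1, n12 = 1, n14 = 1

n1 = P OR U = 1 OR 0 = 1
n2 = NOT S = NOT 0 = 1
n4 = n1 OR S = 1 OR 0 = 1
n6 = R OR T = 0 OR 1 = 1
n7 = n4 OR R = 1 OR 0 = 1
n9 = n6 AND R = 1 AND 0 = 0
n12 = U OR n2 = 0 OR 1 = 1
n14 = n9 OR n1 = 0 OR 1 = 1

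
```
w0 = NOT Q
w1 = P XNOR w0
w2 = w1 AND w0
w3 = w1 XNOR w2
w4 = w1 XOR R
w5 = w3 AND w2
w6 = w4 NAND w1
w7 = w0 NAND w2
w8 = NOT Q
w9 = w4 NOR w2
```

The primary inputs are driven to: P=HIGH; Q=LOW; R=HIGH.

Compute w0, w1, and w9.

w0 = NOT Q = NOT LOW = HIGH
w1 = P XNOR w0 = HIGH XNOR HIGH = HIGH
w2 = w1 AND w0 = HIGH AND HIGH = HIGH
w4 = w1 XOR R = HIGH XOR HIGH = LOW
w9 = w4 NOR w2 = LOW NOR HIGH = LOW

w0 = HIGH, w1 = HIGH, w9 = LOW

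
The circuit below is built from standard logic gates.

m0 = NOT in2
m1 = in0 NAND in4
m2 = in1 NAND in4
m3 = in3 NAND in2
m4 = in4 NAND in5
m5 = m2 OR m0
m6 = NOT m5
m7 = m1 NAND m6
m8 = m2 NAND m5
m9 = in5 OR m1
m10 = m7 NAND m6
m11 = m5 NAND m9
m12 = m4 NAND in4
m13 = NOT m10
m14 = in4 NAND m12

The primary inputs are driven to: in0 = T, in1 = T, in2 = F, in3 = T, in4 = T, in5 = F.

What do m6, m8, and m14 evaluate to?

m0 = NOT in2 = NOT F = T
m2 = in1 NAND in4 = T NAND T = F
m4 = in4 NAND in5 = T NAND F = T
m5 = m2 OR m0 = F OR T = T
m6 = NOT m5 = NOT T = F
m8 = m2 NAND m5 = F NAND T = T
m12 = m4 NAND in4 = T NAND T = F
m14 = in4 NAND m12 = T NAND F = T

m6 = F  m8 = T  m14 = T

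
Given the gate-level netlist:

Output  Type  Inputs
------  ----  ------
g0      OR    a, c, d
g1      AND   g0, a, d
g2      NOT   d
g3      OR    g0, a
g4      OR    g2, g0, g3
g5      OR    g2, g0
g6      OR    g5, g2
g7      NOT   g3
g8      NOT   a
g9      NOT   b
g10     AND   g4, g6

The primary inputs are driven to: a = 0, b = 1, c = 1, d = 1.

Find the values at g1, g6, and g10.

g1 = 0  g6 = 1  g10 = 1

g0 = a OR c OR d = 0 OR 1 OR 1 = 1
g1 = g0 AND a AND d = 1 AND 0 AND 1 = 0
g2 = NOT d = NOT 1 = 0
g3 = g0 OR a = 1 OR 0 = 1
g4 = g2 OR g0 OR g3 = 0 OR 1 OR 1 = 1
g5 = g2 OR g0 = 0 OR 1 = 1
g6 = g5 OR g2 = 1 OR 0 = 1
g10 = g4 AND g6 = 1 AND 1 = 1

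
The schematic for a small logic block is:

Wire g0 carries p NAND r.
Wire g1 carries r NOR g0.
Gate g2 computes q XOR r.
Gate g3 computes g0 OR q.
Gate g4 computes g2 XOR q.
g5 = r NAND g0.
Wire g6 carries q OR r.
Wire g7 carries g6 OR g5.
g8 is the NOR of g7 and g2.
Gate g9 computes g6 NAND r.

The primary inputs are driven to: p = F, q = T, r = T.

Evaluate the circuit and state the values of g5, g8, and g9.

g5 = F, g8 = F, g9 = F

g0 = p NAND r = F NAND T = T
g2 = q XOR r = T XOR T = F
g5 = r NAND g0 = T NAND T = F
g6 = q OR r = T OR T = T
g7 = g6 OR g5 = T OR F = T
g8 = g7 NOR g2 = T NOR F = F
g9 = g6 NAND r = T NAND T = F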